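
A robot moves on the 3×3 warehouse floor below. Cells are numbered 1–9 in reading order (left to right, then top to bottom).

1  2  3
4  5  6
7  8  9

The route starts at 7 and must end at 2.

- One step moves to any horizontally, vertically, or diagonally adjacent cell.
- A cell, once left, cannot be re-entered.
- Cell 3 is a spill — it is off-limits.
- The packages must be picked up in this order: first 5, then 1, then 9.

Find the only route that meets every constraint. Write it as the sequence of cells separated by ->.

The waypoints must appear in the order 5, 1, 9, with no cell reused.
Route from 7: up-right 1 to 5, up-left 1 to 1, down 1 to 4, down-right 1 to 8, right 1 to 9, up 1 to 6, up-left 1 to 2 — 7 moves in all.
Check: order respected (5 at step 1, 1 at step 2, 9 at step 5).

7 -> 5 -> 1 -> 4 -> 8 -> 9 -> 6 -> 2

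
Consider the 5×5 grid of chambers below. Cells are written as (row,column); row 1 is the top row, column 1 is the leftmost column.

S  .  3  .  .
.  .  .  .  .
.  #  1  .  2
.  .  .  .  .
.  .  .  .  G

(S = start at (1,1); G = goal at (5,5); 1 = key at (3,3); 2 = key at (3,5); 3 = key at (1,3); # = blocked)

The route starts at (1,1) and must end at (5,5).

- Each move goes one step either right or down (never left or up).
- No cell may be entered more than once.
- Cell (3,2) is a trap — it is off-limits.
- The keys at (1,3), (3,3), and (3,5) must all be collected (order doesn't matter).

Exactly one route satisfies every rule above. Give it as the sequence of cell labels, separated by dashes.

Moves only go right or down, so the column and row indices never decrease.
Route from (1,1): 2× right (reaching (1,3)), 2× down (reaching (3,3)), 2× right (reaching (3,5)), 2× down (reaching (5,5)) — 8 moves in all.
Check: all required cells visited.

(1,1) - (1,2) - (1,3) - (2,3) - (3,3) - (3,4) - (3,5) - (4,5) - (5,5)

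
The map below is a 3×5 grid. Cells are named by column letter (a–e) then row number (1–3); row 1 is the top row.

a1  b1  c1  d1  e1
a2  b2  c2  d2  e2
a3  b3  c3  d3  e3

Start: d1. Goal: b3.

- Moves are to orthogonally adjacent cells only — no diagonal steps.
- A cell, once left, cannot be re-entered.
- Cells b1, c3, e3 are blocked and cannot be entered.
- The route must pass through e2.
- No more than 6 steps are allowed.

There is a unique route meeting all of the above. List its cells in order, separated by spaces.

d1 e1 e2 d2 c2 b2 b3

The budget equals the shortest possible length, so every move has to be on a shortest route through the required cells.
Route from d1: right to e1, down to e2, 3× left (reaching b2), down to b3 — 6 moves in all.
Check: all required cells visited; 6 ≤ 6 moves.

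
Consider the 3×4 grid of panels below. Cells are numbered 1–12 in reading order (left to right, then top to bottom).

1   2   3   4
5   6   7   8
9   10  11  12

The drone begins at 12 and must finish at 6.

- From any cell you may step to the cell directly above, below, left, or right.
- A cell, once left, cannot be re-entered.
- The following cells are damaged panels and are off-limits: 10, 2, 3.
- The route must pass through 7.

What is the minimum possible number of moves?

3

Any route passes through 7 somewhere between 12 and 6. Summing Manhattan distances along the two legs (12 → 7 → 6) gives a lower bound of 2 + 1 = 3 moves.
A route of 3 moves achieves this: 12 → 8 → 7 → 6.
Since 3 matches the lower bound, it is optimal.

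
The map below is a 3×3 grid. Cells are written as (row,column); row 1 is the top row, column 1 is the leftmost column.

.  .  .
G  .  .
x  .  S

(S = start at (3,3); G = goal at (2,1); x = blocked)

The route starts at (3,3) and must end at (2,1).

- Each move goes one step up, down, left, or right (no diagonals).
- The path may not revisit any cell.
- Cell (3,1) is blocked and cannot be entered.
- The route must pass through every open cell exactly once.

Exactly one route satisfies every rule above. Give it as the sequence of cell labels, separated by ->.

Need to visit all 8 open cells exactly once, starting at (3,3) and ending at (2,1).
Cell (3,2) has only two open neighbours ((2,2) and (3,3)), so the path must pass straight through it: one of those is the cell it's entered from and the other is where it exits.
Route from (3,3): left 1 to (3,2), up 1 to (2,2), right 1 to (2,3), up 1 to (1,3), left 2 to (1,1), down 1 to (2,1) — 7 moves in all.
Check: all 8 open cells covered.

(3,3) -> (3,2) -> (2,2) -> (2,3) -> (1,3) -> (1,2) -> (1,1) -> (2,1)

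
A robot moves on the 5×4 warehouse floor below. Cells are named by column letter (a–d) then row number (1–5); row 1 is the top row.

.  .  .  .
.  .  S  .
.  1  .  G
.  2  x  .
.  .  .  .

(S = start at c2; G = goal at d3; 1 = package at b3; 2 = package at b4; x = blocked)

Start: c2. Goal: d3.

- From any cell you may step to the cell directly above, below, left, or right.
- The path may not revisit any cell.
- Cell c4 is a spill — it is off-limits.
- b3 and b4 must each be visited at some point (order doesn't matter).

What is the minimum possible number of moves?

8

Any route passes through b3 and b4 in some order between c2 and d3. Summing Manhattan distances along each leg and taking the cheapest ordering (c2 → b3 → b4 → d3) gives a lower bound of 2 + 1 + 3 = 6 moves.
The shortest route satisfying every rule uses 8 moves: c2 → c3 → b3 → b4 → b5 → c5 → d5 → d4 → d3.
The no-revisit rule (legs can't share cells) pushes the minimum above the 6-move bound; an exhaustive check rules out every length from 6 to 7, leaving 8 as the minimum.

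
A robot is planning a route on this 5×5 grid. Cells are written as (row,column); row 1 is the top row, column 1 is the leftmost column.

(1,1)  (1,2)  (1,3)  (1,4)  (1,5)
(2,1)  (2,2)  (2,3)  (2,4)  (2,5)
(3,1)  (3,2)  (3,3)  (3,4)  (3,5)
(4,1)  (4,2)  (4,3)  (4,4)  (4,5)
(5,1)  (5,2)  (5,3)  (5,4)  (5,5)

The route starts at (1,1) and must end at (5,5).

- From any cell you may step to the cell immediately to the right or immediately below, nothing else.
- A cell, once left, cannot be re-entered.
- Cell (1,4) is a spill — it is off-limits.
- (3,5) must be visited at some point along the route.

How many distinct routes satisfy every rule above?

12

A right/down-only route from (1,1) to (5,5) makes exactly 4 down-moves and 4 right-moves in some order.
With no other constraints that would be C(8,4) = 70 routes.
Split at (3,5) and multiply the segment counts (each segment already excludes blocked cells): (1,1)→(3,5): 12; (3,5)→(5,5): 1; product = 12.
That gives 12 routes.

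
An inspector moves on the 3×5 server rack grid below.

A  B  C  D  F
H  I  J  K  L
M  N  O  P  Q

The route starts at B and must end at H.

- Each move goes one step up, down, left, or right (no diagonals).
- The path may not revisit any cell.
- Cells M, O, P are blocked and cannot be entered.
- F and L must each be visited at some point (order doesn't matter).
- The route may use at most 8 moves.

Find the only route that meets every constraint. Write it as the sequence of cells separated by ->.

B -> C -> D -> F -> L -> K -> J -> I -> H

The budget equals the shortest possible length, so every move has to be on a shortest route through the required cells.
Route from B: 3× right (reaching F), down to L, 4× left (reaching H) — 8 moves in all.
Check: all required cells visited; 8 ≤ 8 moves.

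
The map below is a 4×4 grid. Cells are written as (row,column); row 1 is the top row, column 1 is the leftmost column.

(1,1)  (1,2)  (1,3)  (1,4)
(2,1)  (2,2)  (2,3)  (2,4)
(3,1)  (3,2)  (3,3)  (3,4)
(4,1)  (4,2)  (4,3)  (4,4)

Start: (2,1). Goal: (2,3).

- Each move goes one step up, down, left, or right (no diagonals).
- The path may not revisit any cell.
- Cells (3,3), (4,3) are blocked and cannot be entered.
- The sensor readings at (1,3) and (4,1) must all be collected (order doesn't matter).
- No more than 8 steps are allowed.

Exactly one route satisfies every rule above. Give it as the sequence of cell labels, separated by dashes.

The budget equals the shortest possible length, so every move has to be on a shortest route through the required cells.
Route from (2,1): 2× down (reaching (4,1)), right to (4,2), 3× up (reaching (1,2)), right to (1,3), down to (2,3) — 8 moves in all.
Check: all required cells visited; 8 ≤ 8 moves.

(2,1) - (3,1) - (4,1) - (4,2) - (3,2) - (2,2) - (1,2) - (1,3) - (2,3)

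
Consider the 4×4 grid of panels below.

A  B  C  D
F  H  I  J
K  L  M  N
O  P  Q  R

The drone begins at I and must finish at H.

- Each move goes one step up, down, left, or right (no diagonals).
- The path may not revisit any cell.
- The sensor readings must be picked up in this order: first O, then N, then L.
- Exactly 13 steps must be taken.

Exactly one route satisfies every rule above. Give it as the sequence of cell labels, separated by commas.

The waypoints must appear in the order O, N, L, with no cell reused.
Route from I: up 1 to C, left 2 to A, down 3 to O, right 3 to R, up 1 to N, left 2 to L, up 1 to H — 13 moves in all.
Check: order respected (O at step 6, N at step 10, L at step 12); 13 moves as required.

I, C, B, A, F, K, O, P, Q, R, N, M, L, H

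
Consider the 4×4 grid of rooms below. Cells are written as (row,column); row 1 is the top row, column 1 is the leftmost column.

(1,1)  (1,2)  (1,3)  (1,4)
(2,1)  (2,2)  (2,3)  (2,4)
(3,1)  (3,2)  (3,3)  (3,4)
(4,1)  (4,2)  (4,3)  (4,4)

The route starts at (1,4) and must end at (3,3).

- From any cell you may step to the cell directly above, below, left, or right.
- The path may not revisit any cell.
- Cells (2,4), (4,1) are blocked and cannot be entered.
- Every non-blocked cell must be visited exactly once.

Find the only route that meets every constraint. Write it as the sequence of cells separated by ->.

Need to visit all 14 open cells exactly once, starting at (1,4) and ending at (3,3).
Cell (1,1) has only two open neighbours ((2,1) and (1,2)), so the path must pass straight through it: one of those is the cell it's entered from and the other is where it exits.
Route from (1,4): left 1 to (1,3), down 1 to (2,3), left 1 to (2,2), up 1 to (1,2), left 1 to (1,1), down 2 to (3,1), right 1 to (3,2), down 1 to (4,2), right 2 to (4,4), up 1 to (3,4), left 1 to (3,3) — 13 moves in all.
Check: all 14 open cells covered.

(1,4) -> (1,3) -> (2,3) -> (2,2) -> (1,2) -> (1,1) -> (2,1) -> (3,1) -> (3,2) -> (4,2) -> (4,3) -> (4,4) -> (3,4) -> (3,3)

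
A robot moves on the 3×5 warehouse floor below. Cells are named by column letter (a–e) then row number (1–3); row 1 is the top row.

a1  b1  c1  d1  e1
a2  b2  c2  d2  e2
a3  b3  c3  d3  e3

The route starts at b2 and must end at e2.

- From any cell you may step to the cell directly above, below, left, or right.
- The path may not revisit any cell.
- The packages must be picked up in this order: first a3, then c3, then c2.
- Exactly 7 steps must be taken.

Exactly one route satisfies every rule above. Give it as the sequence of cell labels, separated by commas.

b2, a2, a3, b3, c3, c2, d2, e2

The waypoints must appear in the order a3, c3, c2, with no cell reused.
Route from b2: left 1 to a2, down 1 to a3, right 2 to c3, up 1 to c2, right 2 to e2 — 7 moves in all.
Check: order respected (a3 at step 2, c3 at step 4, c2 at step 5); 7 moves as required.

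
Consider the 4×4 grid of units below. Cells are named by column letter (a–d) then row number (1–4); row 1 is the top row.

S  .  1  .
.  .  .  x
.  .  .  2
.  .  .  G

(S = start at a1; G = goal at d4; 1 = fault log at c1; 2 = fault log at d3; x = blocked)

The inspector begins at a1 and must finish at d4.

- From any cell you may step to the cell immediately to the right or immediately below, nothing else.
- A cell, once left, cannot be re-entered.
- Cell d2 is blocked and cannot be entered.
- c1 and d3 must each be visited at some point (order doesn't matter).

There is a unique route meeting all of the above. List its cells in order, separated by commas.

a1, b1, c1, c2, c3, d3, d4

Moves only go right or down, so the column and row indices never decrease.
Route from a1: 2× right (reaching c1), 2× down (reaching c3), right to d3, down to d4 — 6 moves in all.
Check: all required cells visited.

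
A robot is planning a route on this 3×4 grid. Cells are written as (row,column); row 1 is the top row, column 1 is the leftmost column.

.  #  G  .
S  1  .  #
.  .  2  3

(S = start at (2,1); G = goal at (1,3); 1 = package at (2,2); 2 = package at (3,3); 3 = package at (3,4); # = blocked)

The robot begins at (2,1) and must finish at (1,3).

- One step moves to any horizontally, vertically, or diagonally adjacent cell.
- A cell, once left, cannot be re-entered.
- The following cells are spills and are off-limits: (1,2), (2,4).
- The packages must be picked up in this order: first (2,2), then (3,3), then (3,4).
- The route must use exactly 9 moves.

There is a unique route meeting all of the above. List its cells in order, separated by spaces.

(2,1) (1,1) (2,2) (3,1) (3,2) (3,3) (3,4) (2,3) (1,4) (1,3)

The waypoints must appear in the order (2,2), (3,3), (3,4), with no cell reused.
Route from (2,1): up 1 to (1,1), down-right 1 to (2,2), down-left 1 to (3,1), right 3 to (3,4), up-left 1 to (2,3), up-right 1 to (1,4), left 1 to (1,3) — 9 moves in all.
Check: order respected (1 at step 2, 2 at step 5, 3 at step 6); 9 moves as required.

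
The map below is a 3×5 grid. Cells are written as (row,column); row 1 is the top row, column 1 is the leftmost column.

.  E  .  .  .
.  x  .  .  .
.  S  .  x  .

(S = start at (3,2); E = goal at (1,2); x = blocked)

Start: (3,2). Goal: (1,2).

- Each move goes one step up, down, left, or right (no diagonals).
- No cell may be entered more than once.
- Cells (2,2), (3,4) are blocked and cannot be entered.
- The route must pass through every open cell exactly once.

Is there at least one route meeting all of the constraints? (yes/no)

Cell (3,5) has only one open neighbour but is neither the start nor the goal, so a Hamiltonian route would have to both enter and leave it through the same neighbour — impossible without revisiting.

no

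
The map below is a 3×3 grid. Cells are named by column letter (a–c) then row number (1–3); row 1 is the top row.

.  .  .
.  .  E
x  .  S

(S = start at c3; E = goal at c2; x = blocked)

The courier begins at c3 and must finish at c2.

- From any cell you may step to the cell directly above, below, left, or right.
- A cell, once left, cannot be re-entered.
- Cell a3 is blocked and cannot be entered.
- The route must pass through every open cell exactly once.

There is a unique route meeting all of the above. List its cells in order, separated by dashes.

Need to visit all 8 open cells exactly once, starting at c3 and ending at c2.
Cell a1 has only two open neighbours (a2 and b1), so the path must pass straight through it: one of those is the cell it's entered from and the other is where it exits.
Route from c3: left to b3, up to b2, left to a2, up to a1, 2× right (reaching c1), down to c2 — 7 moves in all.
Check: all 8 open cells covered.

c3 - b3 - b2 - a2 - a1 - b1 - c1 - c2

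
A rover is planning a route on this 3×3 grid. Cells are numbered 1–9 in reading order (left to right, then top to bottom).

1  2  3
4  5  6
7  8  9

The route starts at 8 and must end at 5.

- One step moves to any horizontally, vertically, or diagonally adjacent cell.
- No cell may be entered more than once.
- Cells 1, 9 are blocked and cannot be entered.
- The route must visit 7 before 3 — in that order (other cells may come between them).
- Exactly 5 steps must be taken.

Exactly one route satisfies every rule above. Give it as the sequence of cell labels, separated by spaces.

The waypoints must appear in the order 7, 3, with no cell reused.
Route from 8: left to 7, up to 4, up-right to 2, right to 3, down-left to 5 — 5 moves in all.
Check: order respected (7 at step 1, 3 at step 4); 5 moves as required.

8 7 4 2 3 5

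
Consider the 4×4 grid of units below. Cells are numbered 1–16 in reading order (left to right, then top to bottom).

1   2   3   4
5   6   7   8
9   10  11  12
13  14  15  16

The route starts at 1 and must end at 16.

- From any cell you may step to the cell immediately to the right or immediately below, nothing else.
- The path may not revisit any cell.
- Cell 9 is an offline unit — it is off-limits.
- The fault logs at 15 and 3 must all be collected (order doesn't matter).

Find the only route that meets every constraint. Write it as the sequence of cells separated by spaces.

1 2 3 7 11 15 16

Moves only go right or down, so the column and row indices never decrease.
Route from 1: 2× right (reaching 3), 3× down (reaching 15), right to 16 — 6 moves in all.
Check: all required cells visited.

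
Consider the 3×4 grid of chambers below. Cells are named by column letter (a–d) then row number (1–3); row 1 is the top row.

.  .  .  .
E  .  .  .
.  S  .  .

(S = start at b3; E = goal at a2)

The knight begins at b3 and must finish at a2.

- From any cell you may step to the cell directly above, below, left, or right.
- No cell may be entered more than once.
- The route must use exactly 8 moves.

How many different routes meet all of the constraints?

Need simple routes of exactly 8 moves from b3 to a2 (Manhattan distance 2, so 3 moves are spent on a detour and 3 undoing it).
Branch systematically from the start, pruning whenever the remaining move budget drops below the Manhattan distance to a2 or differs from it in parity. Grouping the completions by first move — via b2: 1; via c3: 8 (no valid completion starts via a3) — and summing: 1 + 8 = 9.
That gives 9 routes.

9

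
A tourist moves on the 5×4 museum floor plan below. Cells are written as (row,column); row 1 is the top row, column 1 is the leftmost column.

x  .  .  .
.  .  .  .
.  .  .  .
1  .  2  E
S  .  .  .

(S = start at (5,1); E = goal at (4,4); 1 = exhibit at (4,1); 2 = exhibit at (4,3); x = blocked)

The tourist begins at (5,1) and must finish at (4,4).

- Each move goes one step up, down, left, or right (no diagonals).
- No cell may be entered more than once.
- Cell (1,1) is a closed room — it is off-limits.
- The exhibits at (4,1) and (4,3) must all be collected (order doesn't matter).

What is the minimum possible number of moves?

Any route passes through (4,1) and (4,3) in some order between (5,1) and (4,4). Summing Manhattan distances along each leg and taking the cheapest ordering ((5,1) → (4,1) → (4,3) → (4,4)) gives a lower bound of 1 + 2 + 1 = 4 moves.
A route of 4 moves achieves this: (5,1) → (4,1) → (4,2) → (4,3) → (4,4).
Since 4 matches the lower bound, it is optimal.

4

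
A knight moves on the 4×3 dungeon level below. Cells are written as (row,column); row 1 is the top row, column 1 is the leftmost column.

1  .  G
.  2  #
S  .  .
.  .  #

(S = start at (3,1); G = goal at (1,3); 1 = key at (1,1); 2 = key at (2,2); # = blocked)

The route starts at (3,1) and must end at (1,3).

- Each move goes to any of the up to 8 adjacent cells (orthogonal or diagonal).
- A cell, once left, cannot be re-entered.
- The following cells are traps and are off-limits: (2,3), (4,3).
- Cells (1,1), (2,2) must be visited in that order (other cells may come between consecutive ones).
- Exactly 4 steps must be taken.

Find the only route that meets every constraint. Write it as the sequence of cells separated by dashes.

(3,1) - (2,1) - (1,1) - (2,2) - (1,3)

The waypoints must appear in the order (1,1), (2,2), with no cell reused.
Route from (3,1): 2× up (reaching (1,1)), down-right to (2,2), up-right to (1,3) — 4 moves in all.
Check: order respected (1 at step 2, 2 at step 3); 4 moves as required.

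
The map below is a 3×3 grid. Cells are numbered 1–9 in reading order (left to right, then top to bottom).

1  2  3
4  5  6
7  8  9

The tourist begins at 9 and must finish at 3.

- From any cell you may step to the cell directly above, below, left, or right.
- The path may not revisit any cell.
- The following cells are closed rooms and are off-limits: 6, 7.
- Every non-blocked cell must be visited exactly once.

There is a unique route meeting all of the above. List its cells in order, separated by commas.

Need to visit all 7 open cells exactly once, starting at 9 and ending at 3.
Route from 9: left to 8, up to 5, left to 4, up to 1, 2× right (reaching 3) — 6 moves in all.
Check: all 7 open cells covered.

9, 8, 5, 4, 1, 2, 3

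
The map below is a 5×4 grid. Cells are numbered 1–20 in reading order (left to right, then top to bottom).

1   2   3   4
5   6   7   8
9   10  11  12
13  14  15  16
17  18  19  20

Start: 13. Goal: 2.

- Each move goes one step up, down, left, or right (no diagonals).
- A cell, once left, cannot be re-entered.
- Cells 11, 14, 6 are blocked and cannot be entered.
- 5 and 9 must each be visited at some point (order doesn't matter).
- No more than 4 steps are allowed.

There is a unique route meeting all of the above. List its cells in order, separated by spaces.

The 4-move cap with required stops at 5, 9 leaves no slack for detours.
Route from 13: up 3 to 1, right 1 to 2 — 4 moves in all.
Check: all required cells visited; 4 ≤ 4 moves.

13 9 5 1 2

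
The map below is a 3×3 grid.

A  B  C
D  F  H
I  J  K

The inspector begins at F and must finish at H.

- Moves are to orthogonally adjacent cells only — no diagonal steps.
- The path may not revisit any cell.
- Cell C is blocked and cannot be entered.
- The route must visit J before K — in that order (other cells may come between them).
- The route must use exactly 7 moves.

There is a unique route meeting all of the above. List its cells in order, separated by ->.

The waypoints must appear in the order J, K, with no cell reused.
Route from F: up 1 to B, left 1 to A, down 2 to I, right 2 to K, up 1 to H — 7 moves in all.
Check: order respected (J at step 5, K at step 6); 7 moves as required.

F -> B -> A -> D -> I -> J -> K -> H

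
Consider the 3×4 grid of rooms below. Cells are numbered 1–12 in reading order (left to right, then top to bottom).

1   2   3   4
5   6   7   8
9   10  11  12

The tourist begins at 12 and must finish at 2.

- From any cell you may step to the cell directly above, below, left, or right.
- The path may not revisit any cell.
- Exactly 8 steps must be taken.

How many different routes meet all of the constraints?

Need simple routes of exactly 8 moves from 12 to 2 (Manhattan distance 4, so 2 moves are spent on a detour and 2 undoing it).
Branch systematically from the start, pruning whenever the remaining move budget drops below the Manhattan distance to 2 or differs from it in parity. Grouping the completions by first move — via 8: 6; via 11: 3 — and summing: 6 + 3 = 9.
That gives 9 routes.

9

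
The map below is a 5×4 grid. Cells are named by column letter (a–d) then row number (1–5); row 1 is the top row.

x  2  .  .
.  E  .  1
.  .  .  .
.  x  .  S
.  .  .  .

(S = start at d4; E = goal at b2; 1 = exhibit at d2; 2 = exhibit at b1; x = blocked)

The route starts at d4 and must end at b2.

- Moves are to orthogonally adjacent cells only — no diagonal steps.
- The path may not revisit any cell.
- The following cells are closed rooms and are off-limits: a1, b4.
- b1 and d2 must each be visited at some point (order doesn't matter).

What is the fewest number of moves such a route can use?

Any route passes through b1 and d2 in some order between d4 and b2. Summing Manhattan distances along each leg and taking the cheapest ordering (d4 → d2 → b1 → b2) gives a lower bound of 2 + 3 + 1 = 6 moves.
A route of 6 moves achieves this: d4 → d3 → d2 → d1 → c1 → b1 → b2.
Since 6 matches the lower bound, it is optimal.

6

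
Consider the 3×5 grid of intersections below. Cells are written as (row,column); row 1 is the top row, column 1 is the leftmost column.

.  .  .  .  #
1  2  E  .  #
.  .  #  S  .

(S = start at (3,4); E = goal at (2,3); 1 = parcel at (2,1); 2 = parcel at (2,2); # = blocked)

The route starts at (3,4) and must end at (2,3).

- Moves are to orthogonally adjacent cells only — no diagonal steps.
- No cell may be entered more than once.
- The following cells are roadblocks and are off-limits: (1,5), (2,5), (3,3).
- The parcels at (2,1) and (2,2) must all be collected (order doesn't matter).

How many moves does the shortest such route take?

8

Any route passes through (2,1) and (2,2) in some order between (3,4) and (2,3). Summing Manhattan distances along each leg and taking the cheapest ordering ((3,4) → (2,1) → (2,2) → (2,3)) gives a lower bound of 4 + 1 + 1 = 6 moves.
The shortest route satisfying every rule uses 8 moves: (3,4) → (2,4) → (1,4) → (1,3) → (1,2) → (1,1) → (2,1) → (2,2) → (2,3).
The bound of 6 isn't tight here; checking systematically, no route of length 6 through 7 satisfies every constraint, so 8 is the minimum.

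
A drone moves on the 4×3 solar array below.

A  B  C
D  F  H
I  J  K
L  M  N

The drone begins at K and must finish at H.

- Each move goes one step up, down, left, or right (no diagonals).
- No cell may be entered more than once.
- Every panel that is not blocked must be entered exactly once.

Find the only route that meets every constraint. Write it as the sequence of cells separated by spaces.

Need to visit all 12 open cells exactly once, starting at K and ending at H.
Cell N has only two open neighbours (K and M), so the path must pass straight through it: one of those is the cell it's entered from and the other is where it exits.
Route from K: down 1 to N, left 2 to L, up 1 to I, right 1 to J, up 1 to F, left 1 to D, up 1 to A, right 2 to C, down 1 to H — 11 moves in all.
Check: all 12 open cells covered.

K N M L I J F D A B C H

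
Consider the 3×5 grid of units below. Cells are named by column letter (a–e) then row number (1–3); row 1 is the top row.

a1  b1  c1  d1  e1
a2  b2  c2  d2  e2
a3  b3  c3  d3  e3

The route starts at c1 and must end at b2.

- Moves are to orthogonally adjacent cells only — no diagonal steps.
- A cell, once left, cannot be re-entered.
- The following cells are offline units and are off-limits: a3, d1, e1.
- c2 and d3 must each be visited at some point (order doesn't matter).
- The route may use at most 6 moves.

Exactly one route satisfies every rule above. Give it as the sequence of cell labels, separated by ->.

The budget equals the shortest possible length, so every move has to be on a shortest route through the required cells.
Route from c1: down 1 to c2, right 1 to d2, down 1 to d3, left 2 to b3, up 1 to b2 — 6 moves in all.
Check: all required cells visited; 6 ≤ 6 moves.

c1 -> c2 -> d2 -> d3 -> c3 -> b3 -> b2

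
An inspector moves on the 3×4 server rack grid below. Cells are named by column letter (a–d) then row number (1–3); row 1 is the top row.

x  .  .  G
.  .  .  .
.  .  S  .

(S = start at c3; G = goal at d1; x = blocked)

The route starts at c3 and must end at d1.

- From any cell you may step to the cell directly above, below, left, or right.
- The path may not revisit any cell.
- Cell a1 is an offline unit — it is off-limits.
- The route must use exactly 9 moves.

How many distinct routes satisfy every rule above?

Need simple routes of exactly 9 moves from c3 to d1 (Manhattan distance 3, so 3 moves are spent on a detour and 3 undoing it).
Enumerating: c3 b3 a3 a2 b2 b1 c1 c2 d2 d1.
That gives 1 route.

1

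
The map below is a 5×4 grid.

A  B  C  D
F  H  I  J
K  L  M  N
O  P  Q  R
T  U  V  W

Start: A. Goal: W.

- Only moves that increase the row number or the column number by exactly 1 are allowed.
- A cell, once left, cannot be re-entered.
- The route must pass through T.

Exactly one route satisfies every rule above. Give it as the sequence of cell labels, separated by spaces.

A F K O T U V W

Moves only go right or down, so the column and row indices never decrease.
Route from A: down 4 to T, right 3 to W — 7 moves in all.
Check: all required cells visited.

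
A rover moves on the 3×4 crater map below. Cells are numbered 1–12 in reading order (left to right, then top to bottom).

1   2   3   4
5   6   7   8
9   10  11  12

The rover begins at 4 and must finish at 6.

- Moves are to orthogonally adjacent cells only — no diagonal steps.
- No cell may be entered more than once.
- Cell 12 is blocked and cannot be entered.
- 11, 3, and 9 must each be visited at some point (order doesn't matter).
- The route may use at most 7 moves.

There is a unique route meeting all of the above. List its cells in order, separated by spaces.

4 3 7 11 10 9 5 6

The budget equals the shortest possible length, so every move has to be on a shortest route through the required cells.
Route from 4: left to 3, 2× down (reaching 11), 2× left (reaching 9), up to 5, right to 6 — 7 moves in all.
Check: all required cells visited; 7 ≤ 7 moves.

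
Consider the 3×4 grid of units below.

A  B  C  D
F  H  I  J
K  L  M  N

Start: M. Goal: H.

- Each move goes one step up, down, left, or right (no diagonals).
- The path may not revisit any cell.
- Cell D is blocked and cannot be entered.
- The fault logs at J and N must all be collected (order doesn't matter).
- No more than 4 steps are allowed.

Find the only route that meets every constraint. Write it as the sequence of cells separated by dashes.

The 4-move cap with required stops at J, N leaves no slack for detours.
Route from M: right 1 to N, up 1 to J, left 2 to H — 4 moves in all.
Check: all required cells visited; 4 ≤ 4 moves.

M - N - J - I - H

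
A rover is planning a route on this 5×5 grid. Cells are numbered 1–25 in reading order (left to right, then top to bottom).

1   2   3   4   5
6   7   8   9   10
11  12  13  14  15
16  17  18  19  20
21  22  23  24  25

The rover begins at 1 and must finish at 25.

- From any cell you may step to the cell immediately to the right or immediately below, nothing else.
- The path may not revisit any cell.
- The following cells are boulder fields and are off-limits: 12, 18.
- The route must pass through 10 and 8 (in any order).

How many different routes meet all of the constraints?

A right/down-only route from 1 to 25 makes exactly 4 down-moves and 4 right-moves in some order.
With no other constraints that would be C(8,4) = 70 routes.
A monotone route can only reach the required cells in the order 8, 10, so split there and multiply the segment counts (each segment already excludes blocked cells): 1→8: 3; 8→10: 1; 10→25: 1; product = 3.
That gives 3 routes.

3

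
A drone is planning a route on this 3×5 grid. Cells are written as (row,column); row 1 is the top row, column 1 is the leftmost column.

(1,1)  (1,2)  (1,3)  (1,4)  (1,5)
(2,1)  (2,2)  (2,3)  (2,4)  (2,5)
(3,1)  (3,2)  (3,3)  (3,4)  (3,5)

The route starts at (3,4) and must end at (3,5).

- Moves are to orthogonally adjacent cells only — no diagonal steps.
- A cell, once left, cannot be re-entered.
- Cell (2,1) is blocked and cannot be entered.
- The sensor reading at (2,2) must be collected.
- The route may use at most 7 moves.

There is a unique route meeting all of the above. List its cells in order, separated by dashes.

The 7-move cap with required stops at (2,2) leaves no slack for detours.
Route from (3,4): left 2 to (3,2), up 1 to (2,2), right 3 to (2,5), down 1 to (3,5) — 7 moves in all.
Check: all required cells visited; 7 ≤ 7 moves.

(3,4) - (3,3) - (3,2) - (2,2) - (2,3) - (2,4) - (2,5) - (3,5)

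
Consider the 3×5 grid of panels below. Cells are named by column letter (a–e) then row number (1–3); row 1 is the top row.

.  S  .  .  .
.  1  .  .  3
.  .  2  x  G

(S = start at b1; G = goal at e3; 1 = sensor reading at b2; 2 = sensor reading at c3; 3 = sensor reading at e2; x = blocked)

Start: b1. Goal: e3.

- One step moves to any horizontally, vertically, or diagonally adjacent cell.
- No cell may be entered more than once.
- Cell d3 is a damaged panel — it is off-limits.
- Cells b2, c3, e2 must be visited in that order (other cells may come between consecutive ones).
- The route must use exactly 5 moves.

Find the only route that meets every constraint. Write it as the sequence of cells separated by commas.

b1, b2, c3, d2, e2, e3

The waypoints must appear in the order b2, c3, e2, with no cell reused.
Route from b1: down to b2, down-right to c3, up-right to d2, right to e2, down to e3 — 5 moves in all.
Check: order respected (1 at step 1, 2 at step 2, 3 at step 4); 5 moves as required.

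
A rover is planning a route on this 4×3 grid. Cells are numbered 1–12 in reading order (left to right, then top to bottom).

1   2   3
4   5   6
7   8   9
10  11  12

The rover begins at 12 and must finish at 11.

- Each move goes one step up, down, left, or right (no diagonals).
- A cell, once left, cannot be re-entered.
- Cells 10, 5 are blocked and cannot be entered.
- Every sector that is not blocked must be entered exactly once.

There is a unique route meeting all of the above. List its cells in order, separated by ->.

12 -> 9 -> 6 -> 3 -> 2 -> 1 -> 4 -> 7 -> 8 -> 11

Need to visit all 10 open cells exactly once, starting at 12 and ending at 11.
Cell 7 has only two open neighbours (4 and 8), so the path must pass straight through it: one of those is the cell it's entered from and the other is where it exits.
Route from 12: 3× up (reaching 3), 2× left (reaching 1), 2× down (reaching 7), right to 8, down to 11 — 9 moves in all.
Check: all 10 open cells covered.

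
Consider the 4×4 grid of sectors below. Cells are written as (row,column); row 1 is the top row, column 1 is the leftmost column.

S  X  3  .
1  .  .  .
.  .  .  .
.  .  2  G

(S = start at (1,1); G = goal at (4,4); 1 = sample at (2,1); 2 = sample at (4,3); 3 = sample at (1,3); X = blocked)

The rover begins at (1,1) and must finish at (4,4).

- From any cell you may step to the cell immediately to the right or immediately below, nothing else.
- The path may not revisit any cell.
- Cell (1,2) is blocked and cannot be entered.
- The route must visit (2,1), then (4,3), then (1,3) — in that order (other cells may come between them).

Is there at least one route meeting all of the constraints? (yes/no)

no

(1,3) lies above (4,3), so going from (4,3) to (1,3) would need an upward move — but moves only go right/down, so (4,3) cannot be visited before (1,3).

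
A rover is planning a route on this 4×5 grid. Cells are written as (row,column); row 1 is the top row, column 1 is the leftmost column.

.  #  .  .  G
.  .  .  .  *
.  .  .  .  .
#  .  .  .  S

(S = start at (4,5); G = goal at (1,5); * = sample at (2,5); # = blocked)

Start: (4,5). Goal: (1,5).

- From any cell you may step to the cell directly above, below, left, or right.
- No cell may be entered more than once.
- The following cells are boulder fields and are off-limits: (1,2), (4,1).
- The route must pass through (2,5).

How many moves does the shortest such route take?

3

Any route passes through (2,5) somewhere between (4,5) and (1,5). Summing Manhattan distances along the two legs ((4,5) → (2,5) → (1,5)) gives a lower bound of 2 + 1 = 3 moves.
A route of 3 moves achieves this: (4,5) → (3,5) → (2,5) → (1,5).
Since 3 matches the lower bound, it is optimal.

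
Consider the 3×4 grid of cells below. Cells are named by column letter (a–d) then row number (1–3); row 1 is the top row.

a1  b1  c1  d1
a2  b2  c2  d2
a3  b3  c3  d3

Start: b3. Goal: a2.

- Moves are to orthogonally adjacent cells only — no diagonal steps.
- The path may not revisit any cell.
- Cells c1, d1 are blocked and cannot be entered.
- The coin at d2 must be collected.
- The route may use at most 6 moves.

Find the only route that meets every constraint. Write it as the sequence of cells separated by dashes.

The 6-move cap with required stops at d2 leaves no slack for detours.
Route from b3: right 2 to d3, up 1 to d2, left 3 to a2 — 6 moves in all.
Check: all required cells visited; 6 ≤ 6 moves.

b3 - c3 - d3 - d2 - c2 - b2 - a2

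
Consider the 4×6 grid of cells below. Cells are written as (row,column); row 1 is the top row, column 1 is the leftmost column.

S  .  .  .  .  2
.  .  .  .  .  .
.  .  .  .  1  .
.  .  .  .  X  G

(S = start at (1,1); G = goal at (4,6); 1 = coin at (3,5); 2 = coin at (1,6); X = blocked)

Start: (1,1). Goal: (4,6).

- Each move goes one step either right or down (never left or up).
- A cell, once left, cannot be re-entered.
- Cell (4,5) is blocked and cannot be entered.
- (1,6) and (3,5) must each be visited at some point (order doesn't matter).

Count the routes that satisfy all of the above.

0

A right/down-only route from (1,1) to (4,6) makes exactly 3 down-moves and 5 right-moves in some order.
With no other constraints that would be C(8,3) = 56 routes.
(3,5) is below but to the left of (1,6): going (1,6) → (3,5) would need a leftward move and (3,5) → (1,6) an upward move, so no right/down-only route can visit both required cells.
No route satisfies every constraint, so the count is 0.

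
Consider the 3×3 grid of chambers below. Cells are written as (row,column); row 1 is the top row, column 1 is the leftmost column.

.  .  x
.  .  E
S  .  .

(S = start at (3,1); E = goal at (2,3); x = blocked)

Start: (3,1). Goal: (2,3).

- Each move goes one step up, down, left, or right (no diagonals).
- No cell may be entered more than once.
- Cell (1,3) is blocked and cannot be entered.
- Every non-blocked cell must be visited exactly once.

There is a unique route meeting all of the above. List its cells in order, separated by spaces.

(3,1) (2,1) (1,1) (1,2) (2,2) (3,2) (3,3) (2,3)

Need to visit all 8 open cells exactly once, starting at (3,1) and ending at (2,3).
Cell (1,2) has only two open neighbours ((2,2) and (1,1)), so the path must pass straight through it: one of those is the cell it's entered from and the other is where it exits.
Route from (3,1): 2× up (reaching (1,1)), right to (1,2), 2× down (reaching (3,2)), right to (3,3), up to (2,3) — 7 moves in all.
Check: all 8 open cells covered.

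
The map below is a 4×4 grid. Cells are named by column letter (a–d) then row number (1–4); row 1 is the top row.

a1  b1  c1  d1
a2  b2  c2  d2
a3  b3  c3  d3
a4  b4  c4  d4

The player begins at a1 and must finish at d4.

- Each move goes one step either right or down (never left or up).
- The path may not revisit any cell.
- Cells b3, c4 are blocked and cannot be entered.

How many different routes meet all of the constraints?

A right/down-only route from a1 to d4 makes exactly 3 down-moves and 3 right-moves in some order.
With no other constraints that would be C(6,3) = 20 routes.
Subtract routes through each blocked cell (inclusion–exclusion for overlaps): − through b3: 9 − through c4: 10 + through b3&c4: 6 → 7.
That gives 7 routes.

7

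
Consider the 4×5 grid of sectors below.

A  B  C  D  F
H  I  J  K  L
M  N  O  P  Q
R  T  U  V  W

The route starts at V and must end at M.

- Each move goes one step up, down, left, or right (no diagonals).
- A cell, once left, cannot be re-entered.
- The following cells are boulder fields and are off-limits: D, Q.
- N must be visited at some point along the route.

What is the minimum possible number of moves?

Any route passes through N somewhere between V and M. Summing Manhattan distances along the two legs (V → N → M) gives a lower bound of 3 + 1 = 4 moves.
A route of 4 moves achieves this: V → P → O → N → M.
Since 4 matches the lower bound, it is optimal.

4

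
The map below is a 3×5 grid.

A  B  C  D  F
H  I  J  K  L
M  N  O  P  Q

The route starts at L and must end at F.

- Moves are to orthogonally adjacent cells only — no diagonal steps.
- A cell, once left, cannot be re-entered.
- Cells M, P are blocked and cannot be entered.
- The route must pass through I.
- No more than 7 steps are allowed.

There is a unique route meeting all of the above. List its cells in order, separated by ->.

L -> K -> J -> I -> B -> C -> D -> F

The 7-move cap with required stops at I leaves no slack for detours.
Route from L: left 3 to I, up 1 to B, right 3 to F — 7 moves in all.
Check: all required cells visited; 7 ≤ 7 moves.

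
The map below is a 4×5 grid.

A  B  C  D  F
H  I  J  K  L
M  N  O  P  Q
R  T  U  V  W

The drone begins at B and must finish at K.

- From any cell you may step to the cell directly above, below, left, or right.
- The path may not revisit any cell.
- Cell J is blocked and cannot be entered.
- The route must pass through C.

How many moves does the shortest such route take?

Any route passes through C somewhere between B and K. Summing Manhattan distances along the two legs (B → C → K) gives a lower bound of 1 + 2 = 3 moves.
A route of 3 moves achieves this: B → C → D → K.
Since 3 matches the lower bound, it is optimal.

3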